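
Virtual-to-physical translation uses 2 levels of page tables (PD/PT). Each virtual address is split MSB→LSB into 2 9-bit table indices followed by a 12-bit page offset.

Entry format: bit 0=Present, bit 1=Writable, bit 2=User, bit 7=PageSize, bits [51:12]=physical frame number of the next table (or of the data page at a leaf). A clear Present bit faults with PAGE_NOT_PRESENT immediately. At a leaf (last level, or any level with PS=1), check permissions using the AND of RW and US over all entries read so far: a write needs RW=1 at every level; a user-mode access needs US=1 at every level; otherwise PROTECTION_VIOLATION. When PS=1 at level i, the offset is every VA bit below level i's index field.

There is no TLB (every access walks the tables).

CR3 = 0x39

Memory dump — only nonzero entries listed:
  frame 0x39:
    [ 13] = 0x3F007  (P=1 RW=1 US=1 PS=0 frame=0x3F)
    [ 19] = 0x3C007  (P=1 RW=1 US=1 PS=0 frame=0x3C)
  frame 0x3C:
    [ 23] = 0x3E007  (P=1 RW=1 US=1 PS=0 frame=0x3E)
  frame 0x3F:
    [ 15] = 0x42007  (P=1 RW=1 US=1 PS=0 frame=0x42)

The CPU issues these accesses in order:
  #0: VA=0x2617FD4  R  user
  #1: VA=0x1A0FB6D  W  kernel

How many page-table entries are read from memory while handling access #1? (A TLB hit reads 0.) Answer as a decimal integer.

Trace:
#0 VA=0x2617FD4 (r,user):
  lvl0: tbl 0x39, slot 19 ⇒ 0x3C007 (P1/RW1/US1/PS0)
  lvl1: tbl 0x3C, slot 23 ⇒ 0x3E007 (P1/RW1/US1/PS0)
  → PA=0x3EFD4  (2 entries read)
#1 VA=0x1A0FB6D (w,kernel):
  lvl0: tbl 0x39, slot 13 ⇒ 0x3F007 (P1/RW1/US1/PS0)
  lvl1: tbl 0x3F, slot 15 ⇒ 0x42007 (P1/RW1/US1/PS0)
  → PA=0x42B6D  (2 entries read)

Entries read for #1: 2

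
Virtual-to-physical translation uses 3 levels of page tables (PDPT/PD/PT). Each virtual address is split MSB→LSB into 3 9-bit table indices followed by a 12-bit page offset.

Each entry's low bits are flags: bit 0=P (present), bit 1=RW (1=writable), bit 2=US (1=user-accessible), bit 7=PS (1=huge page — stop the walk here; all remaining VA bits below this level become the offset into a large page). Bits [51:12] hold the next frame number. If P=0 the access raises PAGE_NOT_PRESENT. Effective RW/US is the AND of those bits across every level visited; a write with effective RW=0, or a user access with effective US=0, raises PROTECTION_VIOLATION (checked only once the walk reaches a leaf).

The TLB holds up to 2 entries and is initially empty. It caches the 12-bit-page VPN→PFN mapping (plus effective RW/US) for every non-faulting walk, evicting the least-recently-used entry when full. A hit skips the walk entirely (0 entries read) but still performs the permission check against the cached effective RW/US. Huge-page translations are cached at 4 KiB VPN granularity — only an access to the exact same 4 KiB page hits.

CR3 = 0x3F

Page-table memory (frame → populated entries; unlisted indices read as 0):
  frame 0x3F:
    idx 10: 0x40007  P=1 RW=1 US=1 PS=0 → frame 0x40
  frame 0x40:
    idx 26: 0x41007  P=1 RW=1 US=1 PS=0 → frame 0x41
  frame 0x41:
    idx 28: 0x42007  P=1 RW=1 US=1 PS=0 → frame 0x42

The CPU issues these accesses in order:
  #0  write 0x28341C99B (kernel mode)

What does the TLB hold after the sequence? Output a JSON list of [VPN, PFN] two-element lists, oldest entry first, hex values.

Per-access translation:
#0 VA=0x28341C99B (w,kernel):
  L0 @0x3F[10] → 0x40007  P=1,RW=1,US=1,PS=0
  L1 @0x40[26] → 0x41007  P=1,RW=1,US=1,PS=0
  L2 @0x41[28] → 0x42007  P=1,RW=1,US=1,PS=0
  ⇒ phys 0x4299B  [3 reads]

TLB: [["0x28341C", "0x42"]]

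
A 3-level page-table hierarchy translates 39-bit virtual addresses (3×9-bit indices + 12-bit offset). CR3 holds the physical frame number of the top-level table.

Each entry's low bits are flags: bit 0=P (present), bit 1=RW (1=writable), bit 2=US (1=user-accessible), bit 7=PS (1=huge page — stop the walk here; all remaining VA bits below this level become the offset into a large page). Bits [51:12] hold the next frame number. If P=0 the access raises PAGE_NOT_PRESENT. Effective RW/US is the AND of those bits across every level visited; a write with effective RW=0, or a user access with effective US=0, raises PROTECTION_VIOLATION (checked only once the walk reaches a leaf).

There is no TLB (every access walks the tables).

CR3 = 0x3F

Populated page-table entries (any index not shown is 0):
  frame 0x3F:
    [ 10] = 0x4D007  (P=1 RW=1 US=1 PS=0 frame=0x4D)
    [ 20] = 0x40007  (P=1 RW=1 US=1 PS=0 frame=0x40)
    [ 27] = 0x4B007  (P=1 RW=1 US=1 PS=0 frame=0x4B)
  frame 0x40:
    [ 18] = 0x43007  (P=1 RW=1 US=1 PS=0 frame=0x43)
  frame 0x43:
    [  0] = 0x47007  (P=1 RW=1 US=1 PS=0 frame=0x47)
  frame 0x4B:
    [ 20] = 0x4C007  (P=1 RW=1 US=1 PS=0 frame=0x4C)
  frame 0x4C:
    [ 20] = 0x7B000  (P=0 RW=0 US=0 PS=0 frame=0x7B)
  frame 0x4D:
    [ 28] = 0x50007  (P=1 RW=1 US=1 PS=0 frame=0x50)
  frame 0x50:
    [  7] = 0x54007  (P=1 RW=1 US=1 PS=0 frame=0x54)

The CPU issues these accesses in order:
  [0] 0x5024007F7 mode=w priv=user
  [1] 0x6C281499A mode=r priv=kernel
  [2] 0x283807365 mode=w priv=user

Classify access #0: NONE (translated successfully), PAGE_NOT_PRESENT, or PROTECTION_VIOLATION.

Per-access translation:
#0 VA=0x5024007F7 (w,user):
  lvl0: tbl 0x3F, slot 20 ⇒ 0x40007 (P1/RW1/US1/PS0)
  lvl1: tbl 0x40, slot 18 ⇒ 0x43007 (P1/RW1/US1/PS0)
  lvl2: tbl 0x43, slot 0 ⇒ 0x47007 (P1/RW1/US1/PS0)
  → PA=0x477F7  (3 entries read)
#1 VA=0x6C281499A (r,kernel):
  lvl0: tbl 0x3F, slot 27 ⇒ 0x4B007 (P1/RW1/US1/PS0)
  lvl1: tbl 0x4B, slot 20 ⇒ 0x4C007 (P1/RW1/US1/PS0)
  lvl2: tbl 0x4C, slot 20 ⇒ 0x7B000 (P0/RW0/US0/PS0)
  ✗ PAGE_NOT_PRESENT  [3 reads]
#2 VA=0x283807365 (w,user):
  lvl0: tbl 0x3F, slot 10 ⇒ 0x4D007 (P1/RW1/US1/PS0)
  lvl1: tbl 0x4D, slot 28 ⇒ 0x50007 (P1/RW1/US1/PS0)
  lvl2: tbl 0x50, slot 7 ⇒ 0x54007 (P1/RW1/US1/PS0)
  → PA=0x54365  (3 entries read)

Access #0 fault: NONE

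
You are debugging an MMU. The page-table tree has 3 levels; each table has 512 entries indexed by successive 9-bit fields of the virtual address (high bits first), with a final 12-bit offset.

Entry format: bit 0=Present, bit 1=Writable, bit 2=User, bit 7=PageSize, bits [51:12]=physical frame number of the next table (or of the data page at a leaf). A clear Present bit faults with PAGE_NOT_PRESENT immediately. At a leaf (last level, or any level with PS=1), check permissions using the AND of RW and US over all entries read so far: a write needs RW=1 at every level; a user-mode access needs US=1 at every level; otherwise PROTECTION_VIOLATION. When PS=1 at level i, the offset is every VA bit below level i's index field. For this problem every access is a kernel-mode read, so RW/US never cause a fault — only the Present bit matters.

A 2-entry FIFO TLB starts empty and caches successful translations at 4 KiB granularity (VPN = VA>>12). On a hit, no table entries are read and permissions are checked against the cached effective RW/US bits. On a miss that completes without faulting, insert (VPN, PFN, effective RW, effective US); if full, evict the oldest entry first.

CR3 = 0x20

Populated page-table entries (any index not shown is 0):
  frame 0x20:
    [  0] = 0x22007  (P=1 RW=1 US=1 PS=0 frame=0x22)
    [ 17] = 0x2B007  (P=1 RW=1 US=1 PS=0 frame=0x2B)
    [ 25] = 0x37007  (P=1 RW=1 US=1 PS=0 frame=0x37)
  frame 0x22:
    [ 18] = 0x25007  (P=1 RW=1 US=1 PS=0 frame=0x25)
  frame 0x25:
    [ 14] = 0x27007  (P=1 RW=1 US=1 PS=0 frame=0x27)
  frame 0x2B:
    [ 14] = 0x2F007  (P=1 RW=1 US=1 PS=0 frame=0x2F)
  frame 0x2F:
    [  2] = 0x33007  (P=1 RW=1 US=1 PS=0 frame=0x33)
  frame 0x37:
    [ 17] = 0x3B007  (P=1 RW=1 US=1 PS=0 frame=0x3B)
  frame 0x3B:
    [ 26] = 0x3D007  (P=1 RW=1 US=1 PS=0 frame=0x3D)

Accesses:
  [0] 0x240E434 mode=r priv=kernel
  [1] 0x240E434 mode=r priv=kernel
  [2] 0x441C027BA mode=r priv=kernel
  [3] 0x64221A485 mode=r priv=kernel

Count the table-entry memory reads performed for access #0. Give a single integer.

Per-access translation:
#0 VA=0x240E434 (r,kernel):
  L0 @0x20[0] → 0x22007  P=1,RW=1,US=1,PS=0
  L1 @0x22[18] → 0x25007  P=1,RW=1,US=1,PS=0
  L2 @0x25[14] → 0x27007  P=1,RW=1,US=1,PS=0
  ✓ 0x27434  — 3 lookups
#1 VA=0x240E434 (r,kernel):
  TLB hit vpn=0x240E → PA=0x27434
#2 VA=0x441C027BA (r,kernel):
  L0 @0x20[17] → 0x2B007  P=1,RW=1,US=1,PS=0
  L1 @0x2B[14] → 0x2F007  P=1,RW=1,US=1,PS=0
  L2 @0x2F[2] → 0x33007  P=1,RW=1,US=1,PS=0
  ✓ 0x337BA  — 3 lookups
#3 VA=0x64221A485 (r,kernel):
  L0 @0x20[25] → 0x37007  P=1,RW=1,US=1,PS=0
  L1 @0x37[17] → 0x3B007  P=1,RW=1,US=1,PS=0
  L2 @0x3B[26] → 0x3D007  P=1,RW=1,US=1,PS=0
  ✓ 0x3D485  — 3 lookups

Entries read for #0: 3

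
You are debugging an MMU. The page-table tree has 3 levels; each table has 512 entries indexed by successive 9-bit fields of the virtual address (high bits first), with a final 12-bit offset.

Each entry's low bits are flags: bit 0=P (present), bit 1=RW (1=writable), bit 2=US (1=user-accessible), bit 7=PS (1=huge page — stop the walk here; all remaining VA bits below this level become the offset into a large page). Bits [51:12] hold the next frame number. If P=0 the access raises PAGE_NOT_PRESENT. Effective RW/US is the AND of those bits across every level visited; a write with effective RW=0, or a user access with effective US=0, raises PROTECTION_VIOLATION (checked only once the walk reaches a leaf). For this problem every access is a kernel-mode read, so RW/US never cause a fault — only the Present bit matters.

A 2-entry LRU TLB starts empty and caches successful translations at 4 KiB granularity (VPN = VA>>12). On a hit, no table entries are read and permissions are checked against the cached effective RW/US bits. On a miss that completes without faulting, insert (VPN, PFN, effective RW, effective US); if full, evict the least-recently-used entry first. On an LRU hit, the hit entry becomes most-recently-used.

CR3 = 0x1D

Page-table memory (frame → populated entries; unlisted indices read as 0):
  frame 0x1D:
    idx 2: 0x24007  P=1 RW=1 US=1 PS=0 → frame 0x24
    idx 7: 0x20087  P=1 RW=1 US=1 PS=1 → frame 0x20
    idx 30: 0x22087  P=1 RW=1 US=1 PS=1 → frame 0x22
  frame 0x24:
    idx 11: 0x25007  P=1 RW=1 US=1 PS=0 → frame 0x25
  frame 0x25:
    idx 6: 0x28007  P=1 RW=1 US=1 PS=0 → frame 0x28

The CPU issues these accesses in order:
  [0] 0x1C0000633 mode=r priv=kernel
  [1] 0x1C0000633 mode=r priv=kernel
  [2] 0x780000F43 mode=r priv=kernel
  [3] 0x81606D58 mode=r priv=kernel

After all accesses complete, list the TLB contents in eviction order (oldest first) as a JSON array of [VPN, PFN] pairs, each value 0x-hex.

Trace:
#0 VA=0x1C0000633 (r,kernel):
  [0] read 0x1D idx=7: raw=0x20087 flags P=1 W=1 U=1 S=1
  → PA=0x20633 (huge @L0)  (1 entries read)
#1 VA=0x1C0000633 (r,kernel):
  TLB hit vpn=0x1C0000 → PA=0x20633
#2 VA=0x780000F43 (r,kernel):
  [0] read 0x1D idx=30: raw=0x22087 flags P=1 W=1 U=1 S=1
  → PA=0x22F43 (huge @L0)  (1 entries read)
#3 VA=0x81606D58 (r,kernel):
  [0] read 0x1D idx=2: raw=0x24007 flags P=1 W=1 U=1 S=0
  [1] read 0x24 idx=11: raw=0x25007 flags P=1 W=1 U=1 S=0
  [2] read 0x25 idx=6: raw=0x28007 flags P=1 W=1 U=1 S=0
  → PA=0x28D58  (3 entries read)

TLB: [["0x780000", "0x22"], ["0x81606", "0x28"]]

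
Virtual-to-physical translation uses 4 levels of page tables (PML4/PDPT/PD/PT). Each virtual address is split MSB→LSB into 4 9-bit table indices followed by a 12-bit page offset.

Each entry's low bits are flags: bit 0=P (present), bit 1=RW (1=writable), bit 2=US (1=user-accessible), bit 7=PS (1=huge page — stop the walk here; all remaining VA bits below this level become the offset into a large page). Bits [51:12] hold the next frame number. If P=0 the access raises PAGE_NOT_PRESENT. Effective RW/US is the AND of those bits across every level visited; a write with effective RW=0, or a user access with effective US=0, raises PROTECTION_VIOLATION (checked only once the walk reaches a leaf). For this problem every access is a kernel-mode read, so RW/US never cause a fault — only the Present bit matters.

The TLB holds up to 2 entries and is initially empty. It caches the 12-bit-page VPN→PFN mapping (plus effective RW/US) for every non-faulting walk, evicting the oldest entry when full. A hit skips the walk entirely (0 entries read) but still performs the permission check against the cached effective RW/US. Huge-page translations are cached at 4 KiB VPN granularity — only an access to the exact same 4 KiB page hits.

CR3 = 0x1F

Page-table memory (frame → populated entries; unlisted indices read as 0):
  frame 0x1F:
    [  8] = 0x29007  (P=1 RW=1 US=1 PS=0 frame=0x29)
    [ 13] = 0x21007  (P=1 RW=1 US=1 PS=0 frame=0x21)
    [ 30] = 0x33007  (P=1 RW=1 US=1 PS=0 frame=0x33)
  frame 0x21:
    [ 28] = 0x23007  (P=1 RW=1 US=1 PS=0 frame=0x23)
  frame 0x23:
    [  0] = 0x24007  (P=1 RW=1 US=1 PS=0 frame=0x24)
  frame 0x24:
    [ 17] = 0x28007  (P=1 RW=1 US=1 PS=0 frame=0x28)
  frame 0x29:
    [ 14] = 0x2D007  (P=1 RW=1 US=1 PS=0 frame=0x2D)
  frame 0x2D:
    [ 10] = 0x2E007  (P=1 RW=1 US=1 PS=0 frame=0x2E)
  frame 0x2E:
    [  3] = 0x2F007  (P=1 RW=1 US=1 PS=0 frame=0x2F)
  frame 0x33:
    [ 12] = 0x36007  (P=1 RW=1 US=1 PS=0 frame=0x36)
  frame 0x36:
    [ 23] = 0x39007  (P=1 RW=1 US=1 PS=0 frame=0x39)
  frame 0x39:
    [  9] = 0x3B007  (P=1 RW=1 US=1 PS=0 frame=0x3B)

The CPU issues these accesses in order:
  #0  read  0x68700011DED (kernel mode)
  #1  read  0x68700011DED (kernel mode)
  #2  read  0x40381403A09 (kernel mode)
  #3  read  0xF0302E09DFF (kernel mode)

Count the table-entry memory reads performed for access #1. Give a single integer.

Walk each access:
#0 VA=0x68700011DED (r,kernel):
  L0: frame=0x1F idx=13 entry=0x21007 [P=1 RW=1 US=1 PS=0]
  L1: frame=0x21 idx=28 entry=0x23007 [P=1 RW=1 US=1 PS=0]
  L2: frame=0x23 idx=0 entry=0x24007 [P=1 RW=1 US=1 PS=0]
  L3: frame=0x24 idx=17 entry=0x28007 [P=1 RW=1 US=1 PS=0]
  ⇒ phys 0x28DED  [4 reads]
#1 VA=0x68700011DED (r,kernel):
  TLB hit vpn=0x68700011 → PA=0x28DED
#2 VA=0x40381403A09 (r,kernel):
  L0: frame=0x1F idx=8 entry=0x29007 [P=1 RW=1 US=1 PS=0]
  L1: frame=0x29 idx=14 entry=0x2D007 [P=1 RW=1 US=1 PS=0]
  L2: frame=0x2D idx=10 entry=0x2E007 [P=1 RW=1 US=1 PS=0]
  L3: frame=0x2E idx=3 entry=0x2F007 [P=1 RW=1 US=1 PS=0]
  ⇒ phys 0x2FA09  [4 reads]
#3 VA=0xF0302E09DFF (r,kernel):
  L0: frame=0x1F idx=30 entry=0x33007 [P=1 RW=1 US=1 PS=0]
  L1: frame=0x33 idx=12 entry=0x36007 [P=1 RW=1 US=1 PS=0]
  L2: frame=0x36 idx=23 entry=0x39007 [P=1 RW=1 US=1 PS=0]
  L3: frame=0x39 idx=9 entry=0x3B007 [P=1 RW=1 US=1 PS=0]
  ⇒ phys 0x3BDFF  [4 reads]

Entries read for #1: 0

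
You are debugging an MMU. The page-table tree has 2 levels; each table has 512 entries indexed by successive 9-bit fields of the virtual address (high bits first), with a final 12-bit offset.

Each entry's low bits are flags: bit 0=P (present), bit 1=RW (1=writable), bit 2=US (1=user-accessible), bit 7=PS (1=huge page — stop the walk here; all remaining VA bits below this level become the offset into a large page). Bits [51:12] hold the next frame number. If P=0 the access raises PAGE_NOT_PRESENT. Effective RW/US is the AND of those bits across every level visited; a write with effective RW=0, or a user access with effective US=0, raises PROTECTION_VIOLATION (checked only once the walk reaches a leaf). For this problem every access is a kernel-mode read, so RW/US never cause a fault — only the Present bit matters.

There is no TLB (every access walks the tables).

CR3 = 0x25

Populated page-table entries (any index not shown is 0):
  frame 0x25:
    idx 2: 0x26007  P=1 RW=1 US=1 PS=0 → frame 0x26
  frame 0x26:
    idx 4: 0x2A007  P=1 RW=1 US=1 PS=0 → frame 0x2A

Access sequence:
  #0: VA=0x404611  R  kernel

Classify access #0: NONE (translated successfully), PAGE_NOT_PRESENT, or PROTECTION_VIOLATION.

Per-access translation:
#0 VA=0x404611 (r,kernel):
  [0] read 0x25 idx=2: raw=0x26007 flags P=1 W=1 U=1 S=0
  [1] read 0x26 idx=4: raw=0x2A007 flags P=1 W=1 U=1 S=0
  ✓ 0x2A611  — 2 lookups

Access #0 fault: NONE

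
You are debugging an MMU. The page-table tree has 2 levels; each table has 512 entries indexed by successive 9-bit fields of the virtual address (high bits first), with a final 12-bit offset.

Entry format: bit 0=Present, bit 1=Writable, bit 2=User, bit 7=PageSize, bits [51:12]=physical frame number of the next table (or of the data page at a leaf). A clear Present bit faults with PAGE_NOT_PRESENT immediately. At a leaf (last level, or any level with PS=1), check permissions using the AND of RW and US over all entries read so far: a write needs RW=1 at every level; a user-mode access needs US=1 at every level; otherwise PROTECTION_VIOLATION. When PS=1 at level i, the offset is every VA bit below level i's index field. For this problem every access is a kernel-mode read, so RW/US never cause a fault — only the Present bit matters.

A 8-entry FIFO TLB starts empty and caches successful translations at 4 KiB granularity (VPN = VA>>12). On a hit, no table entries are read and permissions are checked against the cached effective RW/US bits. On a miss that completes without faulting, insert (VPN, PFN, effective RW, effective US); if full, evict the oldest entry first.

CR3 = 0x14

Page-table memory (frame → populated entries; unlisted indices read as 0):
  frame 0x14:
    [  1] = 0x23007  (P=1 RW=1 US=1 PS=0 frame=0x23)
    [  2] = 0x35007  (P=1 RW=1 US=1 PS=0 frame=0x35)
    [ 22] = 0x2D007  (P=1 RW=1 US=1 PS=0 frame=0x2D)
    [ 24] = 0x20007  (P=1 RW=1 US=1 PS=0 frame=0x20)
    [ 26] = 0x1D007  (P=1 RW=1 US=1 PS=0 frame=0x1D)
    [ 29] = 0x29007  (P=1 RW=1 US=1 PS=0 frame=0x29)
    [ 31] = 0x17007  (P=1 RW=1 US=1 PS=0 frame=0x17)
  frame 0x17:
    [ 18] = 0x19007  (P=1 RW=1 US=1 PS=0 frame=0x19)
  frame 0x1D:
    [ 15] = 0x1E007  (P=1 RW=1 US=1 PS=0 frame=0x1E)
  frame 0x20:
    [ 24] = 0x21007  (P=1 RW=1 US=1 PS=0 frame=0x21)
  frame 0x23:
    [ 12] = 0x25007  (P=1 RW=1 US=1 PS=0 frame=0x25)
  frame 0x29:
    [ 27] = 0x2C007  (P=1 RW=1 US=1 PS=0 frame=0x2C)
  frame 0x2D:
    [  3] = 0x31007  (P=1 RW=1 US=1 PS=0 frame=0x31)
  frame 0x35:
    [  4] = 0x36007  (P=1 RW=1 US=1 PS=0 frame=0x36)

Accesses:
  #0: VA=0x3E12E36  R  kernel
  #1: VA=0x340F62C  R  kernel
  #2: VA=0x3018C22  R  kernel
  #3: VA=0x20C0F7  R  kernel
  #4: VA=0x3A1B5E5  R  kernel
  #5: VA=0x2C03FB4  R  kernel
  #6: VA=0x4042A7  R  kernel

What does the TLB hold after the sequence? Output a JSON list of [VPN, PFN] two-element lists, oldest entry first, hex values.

Walk each access:
#0 VA=0x3E12E36 (r,kernel):
  [0] read 0x14 idx=31: raw=0x17007 flags P=1 W=1 U=1 S=0
  [1] read 0x17 idx=18: raw=0x19007 flags P=1 W=1 U=1 S=0
  → PA=0x19E36  (2 entries read)
#1 VA=0x340F62C (r,kernel):
  [0] read 0x14 idx=26: raw=0x1D007 flags P=1 W=1 U=1 S=0
  [1] read 0x1D idx=15: raw=0x1E007 flags P=1 W=1 U=1 S=0
  → PA=0x1E62C  (2 entries read)
#2 VA=0x3018C22 (r,kernel):
  [0] read 0x14 idx=24: raw=0x20007 flags P=1 W=1 U=1 S=0
  [1] read 0x20 idx=24: raw=0x21007 flags P=1 W=1 U=1 S=0
  → PA=0x21C22  (2 entries read)
#3 VA=0x20C0F7 (r,kernel):
  [0] read 0x14 idx=1: raw=0x23007 flags P=1 W=1 U=1 S=0
  [1] read 0x23 idx=12: raw=0x25007 flags P=1 W=1 U=1 S=0
  → PA=0x250F7  (2 entries read)
#4 VA=0x3A1B5E5 (r,kernel):
  [0] read 0x14 idx=29: raw=0x29007 flags P=1 W=1 U=1 S=0
  [1] read 0x29 idx=27: raw=0x2C007 flags P=1 W=1 U=1 S=0
  → PA=0x2C5E5  (2 entries read)
#5 VA=0x2C03FB4 (r,kernel):
  [0] read 0x14 idx=22: raw=0x2D007 flags P=1 W=1 U=1 S=0
  [1] read 0x2D idx=3: raw=0x31007 flags P=1 W=1 U=1 S=0
  → PA=0x31FB4  (2 entries read)
#6 VA=0x4042A7 (r,kernel):
  [0] read 0x14 idx=2: raw=0x35007 flags P=1 W=1 U=1 S=0
  [1] read 0x35 idx=4: raw=0x36007 flags P=1 W=1 U=1 S=0
  → PA=0x362A7  (2 entries read)

TLB: [["0x3E12", "0x19"], ["0x340F", "0x1E"], ["0x3018", "0x21"], ["0x20C", "0x25"], ["0x3A1B", "0x2C"], ["0x2C03", "0x31"], ["0x404", "0x36"]]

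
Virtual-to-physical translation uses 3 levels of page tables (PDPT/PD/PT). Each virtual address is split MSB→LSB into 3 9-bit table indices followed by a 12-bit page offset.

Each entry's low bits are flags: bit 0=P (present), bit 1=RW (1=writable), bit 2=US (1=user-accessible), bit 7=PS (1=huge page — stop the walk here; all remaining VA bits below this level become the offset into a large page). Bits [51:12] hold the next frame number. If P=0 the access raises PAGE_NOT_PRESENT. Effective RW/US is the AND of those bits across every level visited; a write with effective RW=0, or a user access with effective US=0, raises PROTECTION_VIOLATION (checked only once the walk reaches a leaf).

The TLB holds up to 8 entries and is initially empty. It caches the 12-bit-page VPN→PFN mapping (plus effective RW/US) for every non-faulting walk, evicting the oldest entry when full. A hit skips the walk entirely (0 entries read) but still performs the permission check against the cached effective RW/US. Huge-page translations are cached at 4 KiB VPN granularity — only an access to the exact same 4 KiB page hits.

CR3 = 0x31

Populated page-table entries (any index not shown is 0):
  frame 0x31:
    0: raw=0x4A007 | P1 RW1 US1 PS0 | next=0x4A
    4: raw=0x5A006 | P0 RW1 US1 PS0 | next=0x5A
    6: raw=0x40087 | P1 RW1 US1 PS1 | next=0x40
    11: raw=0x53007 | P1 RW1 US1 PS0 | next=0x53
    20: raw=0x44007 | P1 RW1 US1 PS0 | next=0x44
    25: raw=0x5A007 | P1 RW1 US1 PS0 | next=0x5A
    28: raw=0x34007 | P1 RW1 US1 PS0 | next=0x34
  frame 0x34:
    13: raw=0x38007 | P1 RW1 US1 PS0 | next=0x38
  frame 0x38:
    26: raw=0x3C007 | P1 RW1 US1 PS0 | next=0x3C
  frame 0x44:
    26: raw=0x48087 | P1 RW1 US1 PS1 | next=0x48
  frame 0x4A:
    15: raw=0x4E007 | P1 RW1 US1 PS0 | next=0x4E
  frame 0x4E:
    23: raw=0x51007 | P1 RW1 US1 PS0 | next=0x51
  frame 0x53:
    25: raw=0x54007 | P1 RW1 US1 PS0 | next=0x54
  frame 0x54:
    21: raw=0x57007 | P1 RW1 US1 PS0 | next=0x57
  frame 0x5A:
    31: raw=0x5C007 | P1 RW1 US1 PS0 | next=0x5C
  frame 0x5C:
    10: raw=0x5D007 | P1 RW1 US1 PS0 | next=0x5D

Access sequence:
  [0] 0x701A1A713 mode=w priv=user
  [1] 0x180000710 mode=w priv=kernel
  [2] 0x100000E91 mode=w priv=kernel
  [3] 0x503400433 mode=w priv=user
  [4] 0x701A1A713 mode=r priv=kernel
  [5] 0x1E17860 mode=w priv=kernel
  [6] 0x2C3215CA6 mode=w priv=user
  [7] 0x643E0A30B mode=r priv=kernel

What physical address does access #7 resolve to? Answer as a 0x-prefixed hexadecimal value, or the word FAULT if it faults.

Walk each access:
#0 VA=0x701A1A713 (w,user):
  [0] read 0x31 idx=28: raw=0x34007 flags P=1 W=1 U=1 S=0
  [1] read 0x34 idx=13: raw=0x38007 flags P=1 W=1 U=1 S=0
  [2] read 0x38 idx=26: raw=0x3C007 flags P=1 W=1 U=1 S=0
  ⇒ phys 0x3C713  [3 reads]
#1 VA=0x180000710 (w,kernel):
  [0] read 0x31 idx=6: raw=0x40087 flags P=1 W=1 U=1 S=1
  ⇒ phys 0x40710 (huge @L0)  [1 reads]
#2 VA=0x100000E91 (w,kernel):
  [0] read 0x31 idx=4: raw=0x5A006 flags P=0 W=1 U=1 S=0
  ✗ PAGE_NOT_PRESENT  [1 reads]
#3 VA=0x503400433 (w,user):
  [0] read 0x31 idx=20: raw=0x44007 flags P=1 W=1 U=1 S=0
  [1] read 0x44 idx=26: raw=0x48087 flags P=1 W=1 U=1 S=1
  ⇒ phys 0x48433 (huge @L1)  [2 reads]
#4 VA=0x701A1A713 (r,kernel):
  TLB hit vpn=0x701A1A → PA=0x3C713
#5 VA=0x1E17860 (w,kernel):
  [0] read 0x31 idx=0: raw=0x4A007 flags P=1 W=1 U=1 S=0
  [1] read 0x4A idx=15: raw=0x4E007 flags P=1 W=1 U=1 S=0
  [2] read 0x4E idx=23: raw=0x51007 flags P=1 W=1 U=1 S=0
  ⇒ phys 0x51860  [3 reads]
#6 VA=0x2C3215CA6 (w,user):
  [0] read 0x31 idx=11: raw=0x53007 flags P=1 W=1 U=1 S=0
  [1] read 0x53 idx=25: raw=0x54007 flags P=1 W=1 U=1 S=0
  [2] read 0x54 idx=21: raw=0x57007 flags P=1 W=1 U=1 S=0
  ⇒ phys 0x57CA6  [3 reads]
#7 VA=0x643E0A30B (r,kernel):
  [0] read 0x31 idx=25: raw=0x5A007 flags P=1 W=1 U=1 S=0
  [1] read 0x5A idx=31: raw=0x5C007 flags P=1 W=1 U=1 S=0
  [2] read 0x5C idx=10: raw=0x5D007 flags P=1 W=1 U=1 S=0
  ⇒ phys 0x5D30B  [3 reads]

Access #7 PA: 0x5D30B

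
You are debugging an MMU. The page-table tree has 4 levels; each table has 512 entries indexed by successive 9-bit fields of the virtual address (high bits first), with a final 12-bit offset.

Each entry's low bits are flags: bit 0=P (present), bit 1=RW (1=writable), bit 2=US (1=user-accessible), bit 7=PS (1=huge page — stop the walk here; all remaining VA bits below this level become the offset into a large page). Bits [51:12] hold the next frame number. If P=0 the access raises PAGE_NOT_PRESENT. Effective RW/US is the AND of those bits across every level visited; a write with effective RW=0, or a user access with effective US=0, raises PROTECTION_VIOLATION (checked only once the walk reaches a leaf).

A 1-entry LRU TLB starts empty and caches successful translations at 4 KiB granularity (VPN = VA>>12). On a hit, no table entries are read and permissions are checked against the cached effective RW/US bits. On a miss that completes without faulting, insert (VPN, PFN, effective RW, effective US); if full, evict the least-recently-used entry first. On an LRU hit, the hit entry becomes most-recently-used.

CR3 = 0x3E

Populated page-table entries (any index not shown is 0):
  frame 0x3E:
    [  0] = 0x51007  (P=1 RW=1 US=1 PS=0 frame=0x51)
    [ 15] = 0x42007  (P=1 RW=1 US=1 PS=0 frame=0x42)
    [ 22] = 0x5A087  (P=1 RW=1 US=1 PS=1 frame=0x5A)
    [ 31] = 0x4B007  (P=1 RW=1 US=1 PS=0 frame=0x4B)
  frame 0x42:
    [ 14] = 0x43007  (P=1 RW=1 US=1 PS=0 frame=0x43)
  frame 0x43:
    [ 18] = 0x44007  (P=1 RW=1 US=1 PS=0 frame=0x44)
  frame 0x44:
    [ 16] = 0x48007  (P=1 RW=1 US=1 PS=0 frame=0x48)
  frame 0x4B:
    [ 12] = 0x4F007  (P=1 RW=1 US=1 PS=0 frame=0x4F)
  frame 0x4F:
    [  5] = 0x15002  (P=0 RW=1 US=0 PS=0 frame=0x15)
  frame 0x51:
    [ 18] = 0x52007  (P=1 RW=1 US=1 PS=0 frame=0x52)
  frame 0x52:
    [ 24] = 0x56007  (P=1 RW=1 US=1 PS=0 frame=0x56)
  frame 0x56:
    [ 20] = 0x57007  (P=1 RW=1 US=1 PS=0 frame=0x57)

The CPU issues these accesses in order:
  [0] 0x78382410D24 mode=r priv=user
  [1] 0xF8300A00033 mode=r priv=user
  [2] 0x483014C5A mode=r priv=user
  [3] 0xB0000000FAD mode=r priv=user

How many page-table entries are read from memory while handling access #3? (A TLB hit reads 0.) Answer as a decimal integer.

Trace:
#0 VA=0x78382410D24 (r,user):
  L0 @0x3E[15] → 0x42007  P=1,RW=1,US=1,PS=0
  L1 @0x42[14] → 0x43007  P=1,RW=1,US=1,PS=0
  L2 @0x43[18] → 0x44007  P=1,RW=1,US=1,PS=0
  L3 @0x44[16] → 0x48007  P=1,RW=1,US=1,PS=0
  ✓ 0x48D24  — 4 lookups
#1 VA=0xF8300A00033 (r,user):
  L0 @0x3E[31] → 0x4B007  P=1,RW=1,US=1,PS=0
  L1 @0x4B[12] → 0x4F007  P=1,RW=1,US=1,PS=0
  L2 @0x4F[5] → 0x15002  P=0,RW=1,US=0,PS=0
  ⇒ fault: PAGE_NOT_PRESENT  — 3 lookups
#2 VA=0x483014C5A (r,user):
  L0 @0x3E[0] → 0x51007  P=1,RW=1,US=1,PS=0
  L1 @0x51[18] → 0x52007  P=1,RW=1,US=1,PS=0
  L2 @0x52[24] → 0x56007  P=1,RW=1,US=1,PS=0
  L3 @0x56[20] → 0x57007  P=1,RW=1,US=1,PS=0
  ✓ 0x57C5A  — 4 lookups
#3 VA=0xB0000000FAD (r,user):
  L0 @0x3E[22] → 0x5A087  P=1,RW=1,US=1,PS=1
  ✓ 0x5AFAD (huge @L0)  — 1 lookups

Entries read for #3: 1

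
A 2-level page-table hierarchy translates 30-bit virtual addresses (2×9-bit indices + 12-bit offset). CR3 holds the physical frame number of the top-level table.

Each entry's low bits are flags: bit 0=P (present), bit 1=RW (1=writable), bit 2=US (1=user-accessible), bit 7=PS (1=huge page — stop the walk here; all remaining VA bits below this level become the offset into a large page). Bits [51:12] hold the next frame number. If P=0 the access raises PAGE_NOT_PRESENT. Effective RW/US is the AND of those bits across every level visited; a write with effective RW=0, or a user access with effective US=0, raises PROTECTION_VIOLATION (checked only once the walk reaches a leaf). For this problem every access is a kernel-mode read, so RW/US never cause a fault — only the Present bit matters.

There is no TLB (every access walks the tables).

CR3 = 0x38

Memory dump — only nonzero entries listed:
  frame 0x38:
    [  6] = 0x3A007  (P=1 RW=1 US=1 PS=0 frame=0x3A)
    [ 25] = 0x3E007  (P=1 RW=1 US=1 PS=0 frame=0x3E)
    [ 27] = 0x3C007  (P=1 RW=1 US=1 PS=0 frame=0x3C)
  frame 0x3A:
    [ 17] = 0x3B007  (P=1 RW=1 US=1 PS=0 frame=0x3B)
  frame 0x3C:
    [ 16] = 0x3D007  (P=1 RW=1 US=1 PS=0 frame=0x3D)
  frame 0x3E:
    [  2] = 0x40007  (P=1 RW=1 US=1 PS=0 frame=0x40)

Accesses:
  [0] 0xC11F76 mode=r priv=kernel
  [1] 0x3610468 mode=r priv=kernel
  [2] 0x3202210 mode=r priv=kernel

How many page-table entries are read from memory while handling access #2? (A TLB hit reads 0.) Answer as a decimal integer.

Trace:
#0 VA=0xC11F76 (r,kernel):
  L0: frame=0x38 idx=6 entry=0x3A007 [P=1 RW=1 US=1 PS=0]
  L1: frame=0x3A idx=17 entry=0x3B007 [P=1 RW=1 US=1 PS=0]
  ⇒ phys 0x3BF76  [2 reads]
#1 VA=0x3610468 (r,kernel):
  L0: frame=0x38 idx=27 entry=0x3C007 [P=1 RW=1 US=1 PS=0]
  L1: frame=0x3C idx=16 entry=0x3D007 [P=1 RW=1 US=1 PS=0]
  ⇒ phys 0x3D468  [2 reads]
#2 VA=0x3202210 (r,kernel):
  L0: frame=0x38 idx=25 entry=0x3E007 [P=1 RW=1 US=1 PS=0]
  L1: frame=0x3E idx=2 entry=0x40007 [P=1 RW=1 US=1 PS=0]
  ⇒ phys 0x40210  [2 reads]

Entries read for #2: 2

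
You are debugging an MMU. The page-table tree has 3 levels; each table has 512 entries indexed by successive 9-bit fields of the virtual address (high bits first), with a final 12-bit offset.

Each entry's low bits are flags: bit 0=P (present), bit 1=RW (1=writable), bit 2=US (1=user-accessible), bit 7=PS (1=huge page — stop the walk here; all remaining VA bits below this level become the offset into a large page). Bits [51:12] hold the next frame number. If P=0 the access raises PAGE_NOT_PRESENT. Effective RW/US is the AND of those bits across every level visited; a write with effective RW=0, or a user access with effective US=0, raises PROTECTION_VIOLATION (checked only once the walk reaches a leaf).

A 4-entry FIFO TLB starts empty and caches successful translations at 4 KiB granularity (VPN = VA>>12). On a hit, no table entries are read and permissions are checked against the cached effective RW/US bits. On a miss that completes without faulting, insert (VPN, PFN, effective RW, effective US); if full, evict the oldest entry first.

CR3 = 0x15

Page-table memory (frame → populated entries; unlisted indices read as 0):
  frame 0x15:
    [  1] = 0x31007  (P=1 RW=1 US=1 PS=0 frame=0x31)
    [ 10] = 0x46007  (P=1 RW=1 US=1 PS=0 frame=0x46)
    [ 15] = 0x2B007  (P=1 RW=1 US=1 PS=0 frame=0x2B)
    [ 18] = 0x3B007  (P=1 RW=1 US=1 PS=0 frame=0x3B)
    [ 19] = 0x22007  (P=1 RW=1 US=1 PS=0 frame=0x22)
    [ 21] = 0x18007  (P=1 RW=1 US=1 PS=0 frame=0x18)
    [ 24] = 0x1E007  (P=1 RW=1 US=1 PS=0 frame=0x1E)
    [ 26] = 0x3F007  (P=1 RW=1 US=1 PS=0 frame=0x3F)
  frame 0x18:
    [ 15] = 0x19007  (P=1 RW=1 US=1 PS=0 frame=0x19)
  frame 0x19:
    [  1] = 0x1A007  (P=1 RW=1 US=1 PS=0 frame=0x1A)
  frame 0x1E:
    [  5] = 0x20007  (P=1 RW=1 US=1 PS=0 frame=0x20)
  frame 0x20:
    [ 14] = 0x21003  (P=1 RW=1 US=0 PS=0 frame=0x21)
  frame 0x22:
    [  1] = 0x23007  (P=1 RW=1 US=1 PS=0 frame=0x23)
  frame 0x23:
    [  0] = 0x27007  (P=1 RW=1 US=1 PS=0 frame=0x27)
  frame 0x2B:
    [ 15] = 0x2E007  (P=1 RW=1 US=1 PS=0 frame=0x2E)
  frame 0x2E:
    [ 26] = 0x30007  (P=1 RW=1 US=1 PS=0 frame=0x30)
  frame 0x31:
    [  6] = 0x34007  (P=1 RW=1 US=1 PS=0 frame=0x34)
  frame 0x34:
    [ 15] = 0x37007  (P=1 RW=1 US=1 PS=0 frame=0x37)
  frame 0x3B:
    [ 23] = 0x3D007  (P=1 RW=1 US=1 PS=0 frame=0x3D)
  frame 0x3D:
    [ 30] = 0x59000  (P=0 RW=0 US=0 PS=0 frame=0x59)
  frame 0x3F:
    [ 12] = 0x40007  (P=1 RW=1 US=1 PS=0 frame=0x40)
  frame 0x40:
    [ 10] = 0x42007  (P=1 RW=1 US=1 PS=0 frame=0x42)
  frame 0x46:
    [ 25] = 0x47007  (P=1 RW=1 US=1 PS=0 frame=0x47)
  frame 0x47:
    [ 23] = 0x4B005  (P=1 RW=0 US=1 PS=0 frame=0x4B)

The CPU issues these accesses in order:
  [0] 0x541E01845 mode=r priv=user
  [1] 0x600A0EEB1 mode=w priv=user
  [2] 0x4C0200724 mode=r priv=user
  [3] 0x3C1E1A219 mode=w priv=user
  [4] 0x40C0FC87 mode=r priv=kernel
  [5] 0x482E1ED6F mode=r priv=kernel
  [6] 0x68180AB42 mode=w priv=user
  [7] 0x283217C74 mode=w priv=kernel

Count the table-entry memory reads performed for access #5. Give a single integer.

Per-access translation:
#0 VA=0x541E01845 (r,user):
  [0] read 0x15 idx=21: raw=0x18007 flags P=1 W=1 U=1 S=0
  [1] read 0x18 idx=15: raw=0x19007 flags P=1 W=1 U=1 S=0
  [2] read 0x19 idx=1: raw=0x1A007 flags P=1 W=1 U=1 S=0
  ✓ 0x1A845  — 3 lookups
#1 VA=0x600A0EEB1 (w,user):
  [0] read 0x15 idx=24: raw=0x1E007 flags P=1 W=1 U=1 S=0
  [1] read 0x1E idx=5: raw=0x20007 flags P=1 W=1 U=1 S=0
  [2] read 0x20 idx=14: raw=0x21003 flags P=1 W=1 U=0 S=0
  ⇒ fault: PROTECTION_VIOLATION  — 3 lookups
#2 VA=0x4C0200724 (r,user):
  [0] read 0x15 idx=19: raw=0x22007 flags P=1 W=1 U=1 S=0
  [1] read 0x22 idx=1: raw=0x23007 flags P=1 W=1 U=1 S=0
  [2] read 0x23 idx=0: raw=0x27007 flags P=1 W=1 U=1 S=0
  ✓ 0x27724  — 3 lookups
#3 VA=0x3C1E1A219 (w,user):
  [0] read 0x15 idx=15: raw=0x2B007 flags P=1 W=1 U=1 S=0
  [1] read 0x2B idx=15: raw=0x2E007 flags P=1 W=1 U=1 S=0
  [2] read 0x2E idx=26: raw=0x30007 flags P=1 W=1 U=1 S=0
  ✓ 0x30219  — 3 lookups
#4 VA=0x40C0FC87 (r,kernel):
  [0] read 0x15 idx=1: raw=0x31007 flags P=1 W=1 U=1 S=0
  [1] read 0x31 idx=6: raw=0x34007 flags P=1 W=1 U=1 S=0
  [2] read 0x34 idx=15: raw=0x37007 flags P=1 W=1 U=1 S=0
  ✓ 0x37C87  — 3 lookups
#5 VA=0x482E1ED6F (r,kernel):
  [0] read 0x15 idx=18: raw=0x3B007 flags P=1 W=1 U=1 S=0
  [1] read 0x3B idx=23: raw=0x3D007 flags P=1 W=1 U=1 S=0
  [2] read 0x3D idx=30: raw=0x59000 flags P=0 W=0 U=0 S=0
  ⇒ fault: PAGE_NOT_PRESENT  — 3 lookups
#6 VA=0x68180AB42 (w,user):
  [0] read 0x15 idx=26: raw=0x3F007 flags P=1 W=1 U=1 S=0
  [1] read 0x3F idx=12: raw=0x40007 flags P=1 W=1 U=1 S=0
  [2] read 0x40 idx=10: raw=0x42007 flags P=1 W=1 U=1 S=0
  ✓ 0x42B42  — 3 lookups
#7 VA=0x283217C74 (w,kernel):
  [0] read 0x15 idx=10: raw=0x46007 flags P=1 W=1 U=1 S=0
  [1] read 0x46 idx=25: raw=0x47007 flags P=1 W=1 U=1 S=0
  [2] read 0x47 idx=23: raw=0x4B005 flags P=1 W=0 U=1 S=0
  ⇒ fault: PROTECTION_VIOLATION  — 3 lookups

Entries read for #5: 3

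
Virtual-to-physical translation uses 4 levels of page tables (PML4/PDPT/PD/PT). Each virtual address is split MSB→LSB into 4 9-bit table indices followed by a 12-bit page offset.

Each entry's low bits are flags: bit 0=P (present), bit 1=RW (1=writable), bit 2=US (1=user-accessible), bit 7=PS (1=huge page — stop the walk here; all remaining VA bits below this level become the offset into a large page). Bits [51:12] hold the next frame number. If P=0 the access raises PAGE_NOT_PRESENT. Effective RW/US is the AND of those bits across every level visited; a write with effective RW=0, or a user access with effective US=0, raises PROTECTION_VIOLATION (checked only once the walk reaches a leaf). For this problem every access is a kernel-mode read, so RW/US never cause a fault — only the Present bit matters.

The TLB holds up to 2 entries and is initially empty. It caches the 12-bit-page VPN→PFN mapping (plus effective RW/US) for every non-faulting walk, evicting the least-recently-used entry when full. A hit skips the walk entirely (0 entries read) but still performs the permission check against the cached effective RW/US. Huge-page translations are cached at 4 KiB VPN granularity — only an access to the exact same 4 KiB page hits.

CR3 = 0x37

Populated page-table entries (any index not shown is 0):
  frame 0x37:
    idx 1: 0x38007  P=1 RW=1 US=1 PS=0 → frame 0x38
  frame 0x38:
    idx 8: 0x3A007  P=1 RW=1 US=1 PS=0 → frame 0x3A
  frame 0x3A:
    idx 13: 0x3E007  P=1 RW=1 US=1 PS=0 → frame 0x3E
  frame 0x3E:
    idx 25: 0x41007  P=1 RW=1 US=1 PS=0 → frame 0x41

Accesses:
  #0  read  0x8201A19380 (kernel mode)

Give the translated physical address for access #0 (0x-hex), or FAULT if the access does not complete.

Per-access translation:
#0 VA=0x8201A19380 (r,kernel):
  [0] read 0x37 idx=1: raw=0x38007 flags P=1 W=1 U=1 S=0
  [1] read 0x38 idx=8: raw=0x3A007 flags P=1 W=1 U=1 S=0
  [2] read 0x3A idx=13: raw=0x3E007 flags P=1 W=1 U=1 S=0
  [3] read 0x3E idx=25: raw=0x41007 flags P=1 W=1 U=1 S=0
  ✓ 0x41380  — 4 lookups

Access #0 PA: 0x41380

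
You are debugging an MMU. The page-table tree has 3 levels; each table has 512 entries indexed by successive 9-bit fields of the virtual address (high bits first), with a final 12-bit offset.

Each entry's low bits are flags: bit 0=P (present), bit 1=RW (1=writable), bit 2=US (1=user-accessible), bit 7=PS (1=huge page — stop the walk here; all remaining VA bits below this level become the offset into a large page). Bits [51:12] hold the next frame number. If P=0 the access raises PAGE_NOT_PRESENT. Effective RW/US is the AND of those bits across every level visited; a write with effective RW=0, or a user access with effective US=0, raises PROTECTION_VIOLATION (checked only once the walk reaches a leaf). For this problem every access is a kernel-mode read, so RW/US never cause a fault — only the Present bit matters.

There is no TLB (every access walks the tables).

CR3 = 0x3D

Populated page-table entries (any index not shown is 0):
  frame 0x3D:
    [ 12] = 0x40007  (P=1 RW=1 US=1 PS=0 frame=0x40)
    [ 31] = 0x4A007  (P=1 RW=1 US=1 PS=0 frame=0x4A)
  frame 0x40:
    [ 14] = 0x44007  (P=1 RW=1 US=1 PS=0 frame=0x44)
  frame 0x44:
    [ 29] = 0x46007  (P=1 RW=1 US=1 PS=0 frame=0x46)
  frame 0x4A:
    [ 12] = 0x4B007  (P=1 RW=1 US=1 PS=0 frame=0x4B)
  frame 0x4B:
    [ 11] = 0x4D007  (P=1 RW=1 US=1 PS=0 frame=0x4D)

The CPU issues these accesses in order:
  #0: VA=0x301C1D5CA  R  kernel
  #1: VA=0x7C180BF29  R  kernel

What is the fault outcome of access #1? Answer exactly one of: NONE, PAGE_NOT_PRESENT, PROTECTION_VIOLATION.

Trace:
#0 VA=0x301C1D5CA (r,kernel):
  L0: frame=0x3D idx=12 entry=0x40007 [P=1 RW=1 US=1 PS=0]
  L1: frame=0x40 idx=14 entry=0x44007 [P=1 RW=1 US=1 PS=0]
  L2: frame=0x44 idx=29 entry=0x46007 [P=1 RW=1 US=1 PS=0]
  → PA=0x465CA  (3 entries read)
#1 VA=0x7C180BF29 (r,kernel):
  L0: frame=0x3D idx=31 entry=0x4A007 [P=1 RW=1 US=1 PS=0]
  L1: frame=0x4A idx=12 entry=0x4B007 [P=1 RW=1 US=1 PS=0]
  L2: frame=0x4B idx=11 entry=0x4D007 [P=1 RW=1 US=1 PS=0]
  → PA=0x4DF29  (3 entries read)

Access #1 fault: NONE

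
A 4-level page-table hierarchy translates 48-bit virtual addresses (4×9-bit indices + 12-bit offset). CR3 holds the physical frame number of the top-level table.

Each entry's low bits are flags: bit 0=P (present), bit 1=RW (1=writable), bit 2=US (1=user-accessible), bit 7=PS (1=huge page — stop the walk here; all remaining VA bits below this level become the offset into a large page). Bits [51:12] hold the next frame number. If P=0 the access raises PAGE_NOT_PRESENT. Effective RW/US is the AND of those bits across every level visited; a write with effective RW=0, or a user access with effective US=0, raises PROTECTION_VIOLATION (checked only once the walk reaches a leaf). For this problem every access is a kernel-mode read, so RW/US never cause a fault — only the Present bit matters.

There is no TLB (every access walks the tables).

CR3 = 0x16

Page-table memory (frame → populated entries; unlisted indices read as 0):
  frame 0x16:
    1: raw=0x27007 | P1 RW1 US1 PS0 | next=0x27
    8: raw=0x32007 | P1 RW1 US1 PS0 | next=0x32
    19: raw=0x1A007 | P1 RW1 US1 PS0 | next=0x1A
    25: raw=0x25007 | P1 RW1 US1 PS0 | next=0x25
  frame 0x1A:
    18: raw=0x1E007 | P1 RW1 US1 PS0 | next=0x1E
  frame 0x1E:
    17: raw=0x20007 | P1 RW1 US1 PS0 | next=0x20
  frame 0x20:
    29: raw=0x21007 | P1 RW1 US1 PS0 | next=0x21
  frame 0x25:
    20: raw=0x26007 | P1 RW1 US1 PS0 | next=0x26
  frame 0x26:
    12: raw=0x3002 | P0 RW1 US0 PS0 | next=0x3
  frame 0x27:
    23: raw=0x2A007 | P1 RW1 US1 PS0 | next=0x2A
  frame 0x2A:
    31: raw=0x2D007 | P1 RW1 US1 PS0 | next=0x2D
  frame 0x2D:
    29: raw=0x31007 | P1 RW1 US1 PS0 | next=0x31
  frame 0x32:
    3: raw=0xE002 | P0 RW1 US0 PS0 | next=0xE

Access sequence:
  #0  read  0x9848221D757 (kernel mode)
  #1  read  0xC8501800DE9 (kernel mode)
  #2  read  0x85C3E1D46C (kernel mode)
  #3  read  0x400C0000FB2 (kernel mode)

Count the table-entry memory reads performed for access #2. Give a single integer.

Per-access translation:
#0 VA=0x9848221D757 (r,kernel):
  [0] read 0x16 idx=19: raw=0x1A007 flags P=1 W=1 U=1 S=0
  [1] read 0x1A idx=18: raw=0x1E007 flags P=1 W=1 U=1 S=0
  [2] read 0x1E idx=17: raw=0x20007 flags P=1 W=1 U=1 S=0
  [3] read 0x20 idx=29: raw=0x21007 flags P=1 W=1 U=1 S=0
  ⇒ phys 0x21757  [4 reads]
#1 VA=0xC8501800DE9 (r,kernel):
  [0] read 0x16 idx=25: raw=0x25007 flags P=1 W=1 U=1 S=0
  [1] read 0x25 idx=20: raw=0x26007 flags P=1 W=1 U=1 S=0
  [2] read 0x26 idx=12: raw=0x3002 flags P=0 W=1 U=0 S=0
  ✗ PAGE_NOT_PRESENT  [3 reads]
#2 VA=0x85C3E1D46C (r,kernel):
  [0] read 0x16 idx=1: raw=0x27007 flags P=1 W=1 U=1 S=0
  [1] read 0x27 idx=23: raw=0x2A007 flags P=1 W=1 U=1 S=0
  [2] read 0x2A idx=31: raw=0x2D007 flags P=1 W=1 U=1 S=0
  [3] read 0x2D idx=29: raw=0x31007 flags P=1 W=1 U=1 S=0
  ⇒ phys 0x3146C  [4 reads]
#3 VA=0x400C0000FB2 (r,kernel):
  [0] read 0x16 idx=8: raw=0x32007 flags P=1 W=1 U=1 S=0
  [1] read 0x32 idx=3: raw=0xE002 flags P=0 W=1 U=0 S=0
  ✗ PAGE_NOT_PRESENT  [2 reads]

Entries read for #2: 4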